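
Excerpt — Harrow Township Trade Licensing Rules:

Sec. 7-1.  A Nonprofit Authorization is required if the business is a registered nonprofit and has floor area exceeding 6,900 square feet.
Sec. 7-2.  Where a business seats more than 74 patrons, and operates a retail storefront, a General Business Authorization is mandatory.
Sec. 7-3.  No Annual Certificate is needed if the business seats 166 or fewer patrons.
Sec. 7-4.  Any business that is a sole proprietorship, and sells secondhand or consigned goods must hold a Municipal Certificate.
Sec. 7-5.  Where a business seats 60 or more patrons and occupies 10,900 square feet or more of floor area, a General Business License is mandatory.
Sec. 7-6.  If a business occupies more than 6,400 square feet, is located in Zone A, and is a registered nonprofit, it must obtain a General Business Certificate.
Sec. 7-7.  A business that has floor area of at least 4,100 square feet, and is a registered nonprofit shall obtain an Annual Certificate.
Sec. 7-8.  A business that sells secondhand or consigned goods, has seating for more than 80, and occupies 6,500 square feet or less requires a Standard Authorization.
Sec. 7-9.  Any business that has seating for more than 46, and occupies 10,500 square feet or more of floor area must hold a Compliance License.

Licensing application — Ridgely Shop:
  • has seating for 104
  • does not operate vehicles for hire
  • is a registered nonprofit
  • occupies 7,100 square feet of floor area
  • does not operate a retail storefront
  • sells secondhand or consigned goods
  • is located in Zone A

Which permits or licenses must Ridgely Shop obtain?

General Business Certificate, Nonprofit Authorization

Sec. 7-1. is a registered nonprofit; floor area 7,100 square feet > 6,900 square feet → Nonprofit Authorization required.
Sec. 7-2. seating 104 > 74; does not operate a retail storefront → General Business Authorization not required.
Sec. 7-3. seating 104 ≤ 166 → exempt from Annual Certificate.
Sec. 7-4. is a registered nonprofit (not: is a sole proprietorship); sells secondhand or consigned goods → Municipal Certificate not required.
Sec. 7-5. seating 104 ≥ 60; floor area 7,100 square feet < 10,900 square feet → General Business License not required.
Sec. 7-6. floor area 7,100 square feet > 6,400 square feet; is located in Zone A; is a registered nonprofit → General Business Certificate required.
Sec. 7-7. floor area 7,100 square feet ≥ 4,100 square feet; is a registered nonprofit → Annual Certificate required.
Sec. 7-8. sells secondhand or consigned goods; seating 104 > 80; floor area 7,100 square feet > 6,500 square feet → Standard Authorization not required.
Sec. 7-9. seating 104 > 46; floor area 7,100 square feet < 10,500 square feet → Compliance License not required.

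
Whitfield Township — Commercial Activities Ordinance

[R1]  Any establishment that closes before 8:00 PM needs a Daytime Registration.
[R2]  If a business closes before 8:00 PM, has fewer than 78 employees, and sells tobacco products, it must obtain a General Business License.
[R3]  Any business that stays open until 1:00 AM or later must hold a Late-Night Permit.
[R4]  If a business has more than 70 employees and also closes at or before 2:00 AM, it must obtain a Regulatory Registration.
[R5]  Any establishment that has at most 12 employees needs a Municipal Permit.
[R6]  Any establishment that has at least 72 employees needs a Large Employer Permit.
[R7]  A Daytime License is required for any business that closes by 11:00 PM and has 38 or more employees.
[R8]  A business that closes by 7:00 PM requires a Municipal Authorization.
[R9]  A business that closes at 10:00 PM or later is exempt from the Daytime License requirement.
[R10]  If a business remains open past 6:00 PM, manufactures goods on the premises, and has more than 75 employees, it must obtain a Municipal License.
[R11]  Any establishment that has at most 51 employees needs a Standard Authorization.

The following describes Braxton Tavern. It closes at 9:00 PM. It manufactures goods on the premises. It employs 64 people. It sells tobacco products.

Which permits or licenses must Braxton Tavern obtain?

Daytime License

[R1] closes 9:00 PM, after 8:00 PM → Daytime Registration not required.
[R2] closes 9:00 PM, after 8:00 PM; employees 64 < 78; sells tobacco products → General Business License not required.
[R3] closes 9:00 PM, at/before 1:00 AM → Late-Night Permit not required.
[R4] employees 64 ≤ 70; closes 9:00 PM, at/before 2:00 AM → Regulatory Registration not required.
[R5] employees 64 > 12 → Municipal Permit not required.
[R6] employees 64 < 72 → Large Employer Permit not required.
[R7] closes 9:00 PM, at/before 11:00 PM; employees 64 ≥ 38 → Daytime License required.
[R8] closes 9:00 PM, after 7:00 PM → Municipal Authorization not required.
[R9] closes 9:00 PM, at/before 10:00 PM → Daytime License exemption does not apply.
[R10] closes 9:00 PM, after 6:00 PM; manufactures goods on the premises; employees 64 ≤ 75 → Municipal License not required.
[R11] employees 64 > 51 → Standard Authorization not required.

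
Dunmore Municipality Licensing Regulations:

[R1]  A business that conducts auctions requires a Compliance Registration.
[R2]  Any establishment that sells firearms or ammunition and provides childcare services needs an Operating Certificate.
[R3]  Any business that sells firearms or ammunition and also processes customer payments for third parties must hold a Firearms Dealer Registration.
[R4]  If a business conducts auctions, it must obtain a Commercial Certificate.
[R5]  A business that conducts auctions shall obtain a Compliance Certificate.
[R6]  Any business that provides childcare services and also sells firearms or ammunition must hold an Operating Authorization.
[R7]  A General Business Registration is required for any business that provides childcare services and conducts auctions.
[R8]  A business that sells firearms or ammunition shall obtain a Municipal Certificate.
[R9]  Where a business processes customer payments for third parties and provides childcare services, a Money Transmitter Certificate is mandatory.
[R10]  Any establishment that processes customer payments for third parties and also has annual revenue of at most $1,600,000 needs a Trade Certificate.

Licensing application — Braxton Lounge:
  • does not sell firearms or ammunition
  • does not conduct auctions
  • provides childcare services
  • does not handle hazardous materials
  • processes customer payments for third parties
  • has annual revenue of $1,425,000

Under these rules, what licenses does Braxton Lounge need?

Money Transmitter Certificate, Trade Certificate

[R1] does not conduct auctions → Compliance Registration not required.
[R2] does not sell firearms or ammunition; provides childcare services → Operating Certificate not required.
[R3] does not sell firearms or ammunition; processes customer payments for third parties → Firearms Dealer Registration not required.
[R4] does not conduct auctions → Commercial Certificate not required.
[R5] does not conduct auctions → Compliance Certificate not required.
[R6] provides childcare services; does not sell firearms or ammunition → Operating Authorization not required.
[R7] provides childcare services; does not conduct auctions → General Business Registration not required.
[R8] does not sell firearms or ammunition → Municipal Certificate not required.
[R9] processes customer payments for third parties; provides childcare services → Money Transmitter Certificate required.
[R10] processes customer payments for third parties; revenue $1,425,000 ≤ $1,600,000 → Trade Certificate required.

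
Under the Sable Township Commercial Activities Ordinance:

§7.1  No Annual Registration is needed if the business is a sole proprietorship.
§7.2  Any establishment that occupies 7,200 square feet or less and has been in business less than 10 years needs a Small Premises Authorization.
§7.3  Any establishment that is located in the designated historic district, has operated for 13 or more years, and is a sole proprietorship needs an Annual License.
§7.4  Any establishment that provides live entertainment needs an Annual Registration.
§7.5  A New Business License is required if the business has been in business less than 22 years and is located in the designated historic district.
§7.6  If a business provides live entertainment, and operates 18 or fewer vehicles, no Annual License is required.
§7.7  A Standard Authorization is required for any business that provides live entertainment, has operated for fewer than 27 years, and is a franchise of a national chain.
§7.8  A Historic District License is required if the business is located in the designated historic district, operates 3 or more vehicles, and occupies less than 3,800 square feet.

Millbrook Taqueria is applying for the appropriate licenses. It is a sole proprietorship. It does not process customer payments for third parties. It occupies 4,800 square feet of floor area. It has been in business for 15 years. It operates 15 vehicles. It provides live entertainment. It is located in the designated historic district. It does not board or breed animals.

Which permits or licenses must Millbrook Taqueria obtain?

§7.1 is a sole proprietorship → exempt from Annual Registration.
§7.2 floor area 4,800 square feet ≤ 7,200 square feet; years in business 15 ≥ 10 → Small Premises Authorization not required.
§7.3 is located in the designated historic district; years in business 15 ≥ 13; is a sole proprietorship → Annual License required.
§7.4 provides live entertainment → Annual Registration required.
§7.5 years in business 15 < 22; is located in the designated historic district → New Business License required.
§7.6 provides live entertainment; vehicles 15 ≤ 18 → exempt from Annual License.
§7.7 provides live entertainment; years in business 15 < 27; is a sole proprietorship (not: is a franchise of a national chain) → Standard Authorization not required.
§7.8 is located in the designated historic district; vehicles 15 ≥ 3; floor area 4,800 square feet ≥ 3,800 square feet → Historic District License not required.

New Business License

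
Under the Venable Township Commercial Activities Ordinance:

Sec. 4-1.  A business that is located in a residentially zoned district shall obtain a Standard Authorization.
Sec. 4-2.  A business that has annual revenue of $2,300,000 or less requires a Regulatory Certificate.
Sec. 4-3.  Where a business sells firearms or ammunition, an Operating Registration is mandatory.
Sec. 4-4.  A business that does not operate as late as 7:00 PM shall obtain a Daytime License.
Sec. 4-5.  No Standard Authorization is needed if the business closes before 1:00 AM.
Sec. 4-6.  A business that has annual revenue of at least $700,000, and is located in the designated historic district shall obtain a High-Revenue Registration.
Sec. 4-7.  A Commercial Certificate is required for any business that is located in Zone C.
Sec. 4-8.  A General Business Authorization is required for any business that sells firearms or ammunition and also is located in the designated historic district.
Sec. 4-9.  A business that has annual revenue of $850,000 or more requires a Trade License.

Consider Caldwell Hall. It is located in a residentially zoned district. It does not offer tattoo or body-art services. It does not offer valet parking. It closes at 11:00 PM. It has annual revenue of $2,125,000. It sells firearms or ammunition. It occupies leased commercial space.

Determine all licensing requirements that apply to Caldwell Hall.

Operating Registration, Regulatory Certificate, Trade License

Sec. 4-1. is located in a residentially zoned district → Standard Authorization required.
Sec. 4-2. revenue $2,125,000 ≤ $2,300,000 → Regulatory Certificate required.
Sec. 4-3. sells firearms or ammunition → Operating Registration required.
Sec. 4-4. closes 11:00 PM, after 7:00 PM → Daytime License not required.
Sec. 4-5. closes 11:00 PM, at/before 1:00 AM → exempt from Standard Authorization.
Sec. 4-6. revenue $2,125,000 ≥ $700,000; is located in a residentially zoned district (not: is located in the designated historic district) → High-Revenue Registration not required.
Sec. 4-7. is located in a residentially zoned district (not: is located in Zone C) → Commercial Certificate not required.
Sec. 4-8. sells firearms or ammunition; is located in a residentially zoned district (not: is located in the designated historic district) → General Business Authorization not required.
Sec. 4-9. revenue $2,125,000 ≥ $850,000 → Trade License required.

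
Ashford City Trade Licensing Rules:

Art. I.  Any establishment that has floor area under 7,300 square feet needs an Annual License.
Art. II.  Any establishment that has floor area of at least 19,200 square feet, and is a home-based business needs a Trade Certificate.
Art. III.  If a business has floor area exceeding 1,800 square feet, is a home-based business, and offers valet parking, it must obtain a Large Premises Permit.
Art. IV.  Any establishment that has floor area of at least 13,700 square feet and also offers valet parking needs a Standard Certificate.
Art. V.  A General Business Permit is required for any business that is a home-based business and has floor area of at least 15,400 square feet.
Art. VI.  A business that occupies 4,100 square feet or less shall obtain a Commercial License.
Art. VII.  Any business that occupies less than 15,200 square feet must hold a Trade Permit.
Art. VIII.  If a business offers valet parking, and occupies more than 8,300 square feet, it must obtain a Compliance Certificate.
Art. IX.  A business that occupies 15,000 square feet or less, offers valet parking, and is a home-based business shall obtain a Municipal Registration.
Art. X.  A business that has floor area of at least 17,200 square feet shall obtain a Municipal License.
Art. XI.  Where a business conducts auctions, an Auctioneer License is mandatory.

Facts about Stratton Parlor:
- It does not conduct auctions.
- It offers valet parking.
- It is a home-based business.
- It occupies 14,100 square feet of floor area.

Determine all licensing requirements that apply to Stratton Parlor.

Art. I. floor area 14,100 square feet ≥ 7,300 square feet → Annual License not required.
Art. II. floor area 14,100 square feet < 19,200 square feet; is a home-based business → Trade Certificate not required.
Art. III. floor area 14,100 square feet > 1,800 square feet; is a home-based business; offers valet parking → Large Premises Permit required.
Art. IV. floor area 14,100 square feet ≥ 13,700 square feet; offers valet parking → Standard Certificate required.
Art. V. is a home-based business; floor area 14,100 square feet < 15,400 square feet → General Business Permit not required.
Art. VI. floor area 14,100 square feet > 4,100 square feet → Commercial License not required.
Art. VII. floor area 14,100 square feet < 15,200 square feet → Trade Permit required.
Art. VIII. offers valet parking; floor area 14,100 square feet > 8,300 square feet → Compliance Certificate required.
Art. IX. floor area 14,100 square feet ≤ 15,000 square feet; offers valet parking; is a home-based business → Municipal Registration required.
Art. X. floor area 14,100 square feet < 17,200 square feet → Municipal License not required.
Art. XI. does not conduct auctions → Auctioneer License not required.

Compliance Certificate, Large Premises Permit, Municipal Registration, Standard Certificate, Trade Permit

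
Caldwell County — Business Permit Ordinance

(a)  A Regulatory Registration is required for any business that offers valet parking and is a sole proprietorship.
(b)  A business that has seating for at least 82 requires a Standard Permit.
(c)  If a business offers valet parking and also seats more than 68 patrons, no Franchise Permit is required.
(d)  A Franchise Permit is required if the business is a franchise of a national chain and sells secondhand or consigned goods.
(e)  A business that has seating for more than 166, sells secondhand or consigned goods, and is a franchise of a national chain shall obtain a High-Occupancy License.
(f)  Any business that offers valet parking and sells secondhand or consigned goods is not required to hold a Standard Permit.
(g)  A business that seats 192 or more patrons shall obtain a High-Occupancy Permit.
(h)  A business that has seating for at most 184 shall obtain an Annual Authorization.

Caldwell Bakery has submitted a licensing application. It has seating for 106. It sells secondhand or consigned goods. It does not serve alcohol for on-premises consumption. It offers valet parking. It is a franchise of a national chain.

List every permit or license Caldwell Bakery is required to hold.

(a) offers valet parking; is a franchise of a national chain (not: is a sole proprietorship) → Regulatory Registration not required.
(b) seating 106 ≥ 82 → Standard Permit required.
(c) offers valet parking; seating 106 > 68 → exempt from Franchise Permit.
(d) is a franchise of a national chain; sells secondhand or consigned goods → Franchise Permit required.
(e) seating 106 ≤ 166; sells secondhand or consigned goods; is a franchise of a national chain → High-Occupancy License not required.
(f) offers valet parking; sells secondhand or consigned goods → exempt from Standard Permit.
(g) seating 106 < 192 → High-Occupancy Permit not required.
(h) seating 106 ≤ 184 → Annual Authorization required.

Annual Authorization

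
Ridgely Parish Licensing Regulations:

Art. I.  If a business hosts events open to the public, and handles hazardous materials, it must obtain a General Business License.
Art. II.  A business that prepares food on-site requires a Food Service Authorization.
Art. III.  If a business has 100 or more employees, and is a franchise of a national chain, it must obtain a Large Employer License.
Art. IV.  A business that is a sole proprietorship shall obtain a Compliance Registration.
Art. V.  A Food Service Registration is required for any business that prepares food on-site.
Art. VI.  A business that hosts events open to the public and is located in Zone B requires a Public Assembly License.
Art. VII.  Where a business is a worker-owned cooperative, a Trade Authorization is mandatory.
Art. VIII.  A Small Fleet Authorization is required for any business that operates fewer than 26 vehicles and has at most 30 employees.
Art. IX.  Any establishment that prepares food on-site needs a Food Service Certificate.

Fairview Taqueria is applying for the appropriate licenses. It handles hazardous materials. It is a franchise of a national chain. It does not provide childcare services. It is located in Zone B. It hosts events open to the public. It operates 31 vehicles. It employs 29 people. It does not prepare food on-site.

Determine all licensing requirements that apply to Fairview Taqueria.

General Business License, Public Assembly License

Art. I. hosts events open to the public; handles hazardous materials → General Business License required.
Art. II. does not prepare food on-site → Food Service Authorization not required.
Art. III. employees 29 < 100; is a franchise of a national chain → Large Employer License not required.
Art. IV. is a franchise of a national chain (not: is a sole proprietorship) → Compliance Registration not required.
Art. V. does not prepare food on-site → Food Service Registration not required.
Art. VI. hosts events open to the public; is located in Zone B → Public Assembly License required.
Art. VII. is a franchise of a national chain (not: is a worker-owned cooperative) → Trade Authorization not required.
Art. VIII. vehicles 31 ≥ 26; employees 29 ≤ 30 → Small Fleet Authorization not required.
Art. IX. does not prepare food on-site → Food Service Certificate not required.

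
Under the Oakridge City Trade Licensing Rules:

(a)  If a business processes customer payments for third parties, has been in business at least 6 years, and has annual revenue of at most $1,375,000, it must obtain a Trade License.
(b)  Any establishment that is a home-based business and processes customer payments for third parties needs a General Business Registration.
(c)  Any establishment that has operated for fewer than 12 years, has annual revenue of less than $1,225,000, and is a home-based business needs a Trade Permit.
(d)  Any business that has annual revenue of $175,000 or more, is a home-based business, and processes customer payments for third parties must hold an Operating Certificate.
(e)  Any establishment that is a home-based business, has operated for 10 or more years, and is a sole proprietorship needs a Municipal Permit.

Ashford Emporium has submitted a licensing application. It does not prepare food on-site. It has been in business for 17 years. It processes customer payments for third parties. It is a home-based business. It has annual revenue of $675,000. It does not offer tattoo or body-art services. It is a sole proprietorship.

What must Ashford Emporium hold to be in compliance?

(a) processes customer payments for third parties; years in business 17 ≥ 6; revenue $675,000 ≤ $1,375,000 → Trade License required.
(b) is a home-based business; processes customer payments for third parties → General Business Registration required.
(c) years in business 17 ≥ 12; revenue $675,000 < $1,225,000; is a home-based business → Trade Permit not required.
(d) revenue $675,000 ≥ $175,000; is a home-based business; processes customer payments for third parties → Operating Certificate required.
(e) is a home-based business; years in business 17 ≥ 10; is a sole proprietorship → Municipal Permit required.

General Business Registration, Municipal Permit, Operating Certificate, Trade License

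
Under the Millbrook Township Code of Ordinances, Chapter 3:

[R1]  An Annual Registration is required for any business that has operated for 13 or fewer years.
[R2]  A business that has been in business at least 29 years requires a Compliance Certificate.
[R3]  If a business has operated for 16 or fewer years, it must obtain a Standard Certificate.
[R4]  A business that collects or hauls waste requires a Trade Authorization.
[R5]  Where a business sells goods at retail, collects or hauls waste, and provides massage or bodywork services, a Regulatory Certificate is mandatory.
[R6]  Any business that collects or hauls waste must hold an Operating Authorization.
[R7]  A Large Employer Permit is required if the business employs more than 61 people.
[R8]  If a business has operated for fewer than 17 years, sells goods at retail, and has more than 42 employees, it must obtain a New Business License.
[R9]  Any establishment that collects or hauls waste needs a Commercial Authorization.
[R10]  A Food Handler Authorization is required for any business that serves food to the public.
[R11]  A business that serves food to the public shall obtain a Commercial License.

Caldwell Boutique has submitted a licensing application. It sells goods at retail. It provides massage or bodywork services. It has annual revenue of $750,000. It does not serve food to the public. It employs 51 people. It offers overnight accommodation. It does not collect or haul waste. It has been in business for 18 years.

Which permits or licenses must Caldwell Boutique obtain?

None

[R1] years in business 18 > 13 → Annual Registration not required.
[R2] years in business 18 < 29 → Compliance Certificate not required.
[R3] years in business 18 > 16 → Standard Certificate not required.
[R4] does not collect or haul waste → Trade Authorization not required.
[R5] sells goods at retail; does not collect or haul waste; provides massage or bodywork services → Regulatory Certificate not required.
[R6] does not collect or haul waste → Operating Authorization not required.
[R7] employees 51 ≤ 61 → Large Employer Permit not required.
[R8] years in business 18 ≥ 17; sells goods at retail; employees 51 > 42 → New Business License not required.
[R9] does not collect or haul waste → Commercial Authorization not required.
[R10] does not serve food to the public → Food Handler Authorization not required.
[R11] does not serve food to the public → Commercial License not required.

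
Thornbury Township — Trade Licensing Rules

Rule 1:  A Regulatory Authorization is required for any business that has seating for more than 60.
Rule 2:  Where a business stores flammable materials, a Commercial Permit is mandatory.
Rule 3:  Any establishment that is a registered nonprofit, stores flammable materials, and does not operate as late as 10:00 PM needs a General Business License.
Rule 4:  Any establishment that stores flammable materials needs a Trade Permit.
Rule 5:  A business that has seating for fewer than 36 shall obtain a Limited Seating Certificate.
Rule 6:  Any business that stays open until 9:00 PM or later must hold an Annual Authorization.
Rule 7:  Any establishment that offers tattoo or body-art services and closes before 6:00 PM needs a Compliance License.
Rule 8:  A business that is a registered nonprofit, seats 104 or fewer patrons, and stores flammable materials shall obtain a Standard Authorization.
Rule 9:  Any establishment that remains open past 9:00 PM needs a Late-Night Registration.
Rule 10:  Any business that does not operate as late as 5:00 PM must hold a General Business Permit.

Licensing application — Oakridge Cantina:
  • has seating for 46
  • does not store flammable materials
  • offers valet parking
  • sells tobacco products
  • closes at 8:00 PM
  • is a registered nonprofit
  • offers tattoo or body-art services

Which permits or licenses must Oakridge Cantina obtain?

None

Rule 1: seating 46 ≤ 60 → Regulatory Authorization not required.
Rule 2: does not store flammable materials → Commercial Permit not required.
Rule 3: is a registered nonprofit; does not store flammable materials; closes 8:00 PM, at/before 10:00 PM → General Business License not required.
Rule 4: does not store flammable materials → Trade Permit not required.
Rule 5: seating 46 ≥ 36 → Limited Seating Certificate not required.
Rule 6: closes 8:00 PM, at/before 9:00 PM → Annual Authorization not required.
Rule 7: offers tattoo or body-art services; closes 8:00 PM, after 6:00 PM → Compliance License not required.
Rule 8: is a registered nonprofit; seating 46 ≤ 104; does not store flammable materials → Standard Authorization not required.
Rule 9: closes 8:00 PM, at/before 9:00 PM → Late-Night Registration not required.
Rule 10: closes 8:00 PM, after 5:00 PM → General Business Permit not required.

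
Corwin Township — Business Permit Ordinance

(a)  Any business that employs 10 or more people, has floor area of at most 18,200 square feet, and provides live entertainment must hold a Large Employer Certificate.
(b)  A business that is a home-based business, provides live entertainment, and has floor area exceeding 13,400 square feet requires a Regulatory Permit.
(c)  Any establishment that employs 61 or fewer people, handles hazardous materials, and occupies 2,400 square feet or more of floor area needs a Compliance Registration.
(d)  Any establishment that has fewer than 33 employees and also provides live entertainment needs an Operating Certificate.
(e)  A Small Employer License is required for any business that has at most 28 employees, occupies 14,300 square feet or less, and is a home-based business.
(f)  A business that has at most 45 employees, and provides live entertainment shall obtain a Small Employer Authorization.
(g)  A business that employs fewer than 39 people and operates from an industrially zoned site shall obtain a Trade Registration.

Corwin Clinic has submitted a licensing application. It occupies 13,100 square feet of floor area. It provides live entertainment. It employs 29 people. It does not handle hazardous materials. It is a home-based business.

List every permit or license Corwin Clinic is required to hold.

Large Employer Certificate, Operating Certificate, Small Employer Authorization

(a) employees 29 ≥ 10; floor area 13,100 square feet ≤ 18,200 square feet; provides live entertainment → Large Employer Certificate required.
(b) is a home-based business; provides live entertainment; floor area 13,100 square feet ≤ 13,400 square feet → Regulatory Permit not required.
(c) employees 29 ≤ 61; does not handle hazardous materials; floor area 13,100 square feet ≥ 2,400 square feet → Compliance Registration not required.
(d) employees 29 < 33; provides live entertainment → Operating Certificate required.
(e) employees 29 > 28; floor area 13,100 square feet ≤ 14,300 square feet; is a home-based business → Small Employer License not required.
(f) employees 29 ≤ 45; provides live entertainment → Small Employer Authorization required.
(g) employees 29 < 39; is a home-based business (not: operates from an industrially zoned site) → Trade Registration not required.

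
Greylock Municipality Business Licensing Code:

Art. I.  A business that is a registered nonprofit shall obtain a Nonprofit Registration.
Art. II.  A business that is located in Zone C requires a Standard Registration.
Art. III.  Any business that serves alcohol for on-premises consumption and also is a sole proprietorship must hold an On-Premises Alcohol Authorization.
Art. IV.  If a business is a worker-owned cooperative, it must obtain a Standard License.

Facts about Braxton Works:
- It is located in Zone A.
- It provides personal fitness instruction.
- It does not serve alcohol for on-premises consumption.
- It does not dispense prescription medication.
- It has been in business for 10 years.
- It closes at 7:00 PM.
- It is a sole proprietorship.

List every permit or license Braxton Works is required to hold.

None

Art. I. is a sole proprietorship (not: is a registered nonprofit) → Nonprofit Registration not required.
Art. II. is located in Zone A (not: is located in Zone C) → Standard Registration not required.
Art. III. does not serve alcohol for on-premises consumption; is a sole proprietorship → On-Premises Alcohol Authorization not required.
Art. IV. is a sole proprietorship (not: is a worker-owned cooperative) → Standard License not required.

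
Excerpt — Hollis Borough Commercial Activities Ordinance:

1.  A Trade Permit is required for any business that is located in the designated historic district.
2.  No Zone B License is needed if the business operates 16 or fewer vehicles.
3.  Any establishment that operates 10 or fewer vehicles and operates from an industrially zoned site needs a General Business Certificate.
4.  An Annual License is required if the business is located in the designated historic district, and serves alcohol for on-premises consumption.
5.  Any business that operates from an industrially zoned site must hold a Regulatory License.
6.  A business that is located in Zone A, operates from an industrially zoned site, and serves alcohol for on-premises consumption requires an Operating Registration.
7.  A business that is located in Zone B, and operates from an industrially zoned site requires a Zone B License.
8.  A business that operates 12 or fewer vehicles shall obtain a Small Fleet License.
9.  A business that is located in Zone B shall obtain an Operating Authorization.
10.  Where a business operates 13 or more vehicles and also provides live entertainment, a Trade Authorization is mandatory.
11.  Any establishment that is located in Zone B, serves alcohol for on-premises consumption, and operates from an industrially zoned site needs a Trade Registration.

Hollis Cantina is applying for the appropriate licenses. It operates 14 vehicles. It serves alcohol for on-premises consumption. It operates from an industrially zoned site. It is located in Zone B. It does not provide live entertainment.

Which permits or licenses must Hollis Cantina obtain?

1. is located in Zone B (not: is located in the designated historic district) → Trade Permit not required.
2. vehicles 14 ≤ 16 → exempt from Zone B License.
3. vehicles 14 > 10; operates from an industrially zoned site → General Business Certificate not required.
4. is located in Zone B (not: is located in the designated historic district); serves alcohol for on-premises consumption → Annual License not required.
5. operates from an industrially zoned site → Regulatory License required.
6. is located in Zone B (not: is located in Zone A); operates from an industrially zoned site; serves alcohol for on-premises consumption → Operating Registration not required.
7. is located in Zone B; operates from an industrially zoned site → Zone B License required.
8. vehicles 14 > 12 → Small Fleet License not required.
9. is located in Zone B → Operating Authorization required.
10. vehicles 14 ≥ 13; does not provide live entertainment → Trade Authorization not required.
11. is located in Zone B; serves alcohol for on-premises consumption; operates from an industrially zoned site → Trade Registration required.

Operating Authorization, Regulatory License, Trade Registration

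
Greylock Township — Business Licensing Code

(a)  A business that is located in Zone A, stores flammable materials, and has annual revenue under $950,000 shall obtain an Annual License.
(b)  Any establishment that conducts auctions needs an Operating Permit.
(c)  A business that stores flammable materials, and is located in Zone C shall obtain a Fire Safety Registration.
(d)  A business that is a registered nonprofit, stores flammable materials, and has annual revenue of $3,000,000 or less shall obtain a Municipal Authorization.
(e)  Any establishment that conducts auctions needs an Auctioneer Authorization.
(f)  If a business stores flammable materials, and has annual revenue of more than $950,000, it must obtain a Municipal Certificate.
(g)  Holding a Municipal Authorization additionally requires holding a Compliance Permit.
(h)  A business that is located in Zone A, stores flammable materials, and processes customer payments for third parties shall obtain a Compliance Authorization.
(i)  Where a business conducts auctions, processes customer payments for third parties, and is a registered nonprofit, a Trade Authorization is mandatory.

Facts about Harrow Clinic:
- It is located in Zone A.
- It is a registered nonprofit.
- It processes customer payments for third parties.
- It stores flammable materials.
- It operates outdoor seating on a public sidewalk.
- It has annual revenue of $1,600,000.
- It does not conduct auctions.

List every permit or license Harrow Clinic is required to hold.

Compliance Authorization, Compliance Permit, Municipal Authorization, Municipal Certificate

(a) is located in Zone A; stores flammable materials; revenue $1,600,000 ≥ $950,000 → Annual License not required.
(b) does not conduct auctions → Operating Permit not required.
(c) stores flammable materials; is located in Zone A (not: is located in Zone C) → Fire Safety Registration not required.
(d) is a registered nonprofit; stores flammable materials; revenue $1,600,000 ≤ $3,000,000 → Municipal Authorization required.
(e) does not conduct auctions → Auctioneer Authorization not required.
(f) stores flammable materials; revenue $1,600,000 > $950,000 → Municipal Certificate required.
(g) Municipal Authorization is required → Compliance Permit also required.
(h) is located in Zone A; stores flammable materials; processes customer payments for third parties → Compliance Authorization required.
(i) does not conduct auctions; processes customer payments for third parties; is a registered nonprofit → Trade Authorization not required.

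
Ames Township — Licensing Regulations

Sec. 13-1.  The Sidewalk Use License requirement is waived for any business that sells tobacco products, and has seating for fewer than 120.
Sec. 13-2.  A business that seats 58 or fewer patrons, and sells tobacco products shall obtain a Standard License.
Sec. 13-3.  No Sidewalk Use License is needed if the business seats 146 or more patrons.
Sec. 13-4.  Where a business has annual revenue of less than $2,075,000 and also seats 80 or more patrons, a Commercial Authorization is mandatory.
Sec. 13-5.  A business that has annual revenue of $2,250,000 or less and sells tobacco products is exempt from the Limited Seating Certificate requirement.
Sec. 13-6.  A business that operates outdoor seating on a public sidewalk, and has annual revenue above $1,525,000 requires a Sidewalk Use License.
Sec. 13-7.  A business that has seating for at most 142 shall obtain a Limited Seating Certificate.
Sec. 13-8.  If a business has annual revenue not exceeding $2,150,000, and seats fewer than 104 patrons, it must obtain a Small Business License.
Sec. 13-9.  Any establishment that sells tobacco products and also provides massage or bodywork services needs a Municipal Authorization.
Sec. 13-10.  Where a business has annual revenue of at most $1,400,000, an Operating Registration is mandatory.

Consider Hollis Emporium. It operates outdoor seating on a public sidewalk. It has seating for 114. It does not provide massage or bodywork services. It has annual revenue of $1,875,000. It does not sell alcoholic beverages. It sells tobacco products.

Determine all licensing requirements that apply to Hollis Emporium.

Commercial Authorization

Sec. 13-1. sells tobacco products; seating 114 < 120 → exempt from Sidewalk Use License.
Sec. 13-2. seating 114 > 58; sells tobacco products → Standard License not required.
Sec. 13-3. seating 114 < 146 → Sidewalk Use License exemption does not apply.
Sec. 13-4. revenue $1,875,000 < $2,075,000; seating 114 ≥ 80 → Commercial Authorization required.
Sec. 13-5. revenue $1,875,000 ≤ $2,250,000; sells tobacco products → exempt from Limited Seating Certificate.
Sec. 13-6. operates outdoor seating on a public sidewalk; revenue $1,875,000 > $1,525,000 → Sidewalk Use License required.
Sec. 13-7. seating 114 ≤ 142 → Limited Seating Certificate required.
Sec. 13-8. revenue $1,875,000 ≤ $2,150,000; seating 114 ≥ 104 → Small Business License not required.
Sec. 13-9. sells tobacco products; does not provide massage or bodywork services → Municipal Authorization not required.
Sec. 13-10. revenue $1,875,000 > $1,400,000 → Operating Registration not required.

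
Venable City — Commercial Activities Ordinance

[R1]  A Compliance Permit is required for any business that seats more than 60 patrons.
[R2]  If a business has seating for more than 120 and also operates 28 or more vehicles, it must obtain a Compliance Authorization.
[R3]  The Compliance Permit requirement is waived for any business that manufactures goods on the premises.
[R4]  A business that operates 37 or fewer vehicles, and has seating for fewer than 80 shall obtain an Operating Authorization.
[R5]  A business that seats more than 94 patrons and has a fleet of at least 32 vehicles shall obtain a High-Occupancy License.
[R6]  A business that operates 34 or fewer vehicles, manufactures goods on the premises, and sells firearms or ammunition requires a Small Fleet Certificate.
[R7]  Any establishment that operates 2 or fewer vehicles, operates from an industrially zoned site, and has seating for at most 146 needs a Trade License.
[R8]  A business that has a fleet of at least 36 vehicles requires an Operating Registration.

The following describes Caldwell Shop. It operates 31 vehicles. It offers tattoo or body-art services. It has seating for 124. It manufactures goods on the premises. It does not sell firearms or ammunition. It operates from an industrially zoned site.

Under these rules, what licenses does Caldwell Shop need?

Compliance Authorization

[R1] seating 124 > 60 → Compliance Permit required.
[R2] seating 124 > 120; vehicles 31 ≥ 28 → Compliance Authorization required.
[R3] manufactures goods on the premises → exempt from Compliance Permit.
[R4] vehicles 31 ≤ 37; seating 124 ≥ 80 → Operating Authorization not required.
[R5] seating 124 > 94; vehicles 31 < 32 → High-Occupancy License not required.
[R6] vehicles 31 ≤ 34; manufactures goods on the premises; does not sell firearms or ammunition → Small Fleet Certificate not required.
[R7] vehicles 31 > 2; operates from an industrially zoned site; seating 124 ≤ 146 → Trade License not required.
[R8] vehicles 31 < 36 → Operating Registration not required.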